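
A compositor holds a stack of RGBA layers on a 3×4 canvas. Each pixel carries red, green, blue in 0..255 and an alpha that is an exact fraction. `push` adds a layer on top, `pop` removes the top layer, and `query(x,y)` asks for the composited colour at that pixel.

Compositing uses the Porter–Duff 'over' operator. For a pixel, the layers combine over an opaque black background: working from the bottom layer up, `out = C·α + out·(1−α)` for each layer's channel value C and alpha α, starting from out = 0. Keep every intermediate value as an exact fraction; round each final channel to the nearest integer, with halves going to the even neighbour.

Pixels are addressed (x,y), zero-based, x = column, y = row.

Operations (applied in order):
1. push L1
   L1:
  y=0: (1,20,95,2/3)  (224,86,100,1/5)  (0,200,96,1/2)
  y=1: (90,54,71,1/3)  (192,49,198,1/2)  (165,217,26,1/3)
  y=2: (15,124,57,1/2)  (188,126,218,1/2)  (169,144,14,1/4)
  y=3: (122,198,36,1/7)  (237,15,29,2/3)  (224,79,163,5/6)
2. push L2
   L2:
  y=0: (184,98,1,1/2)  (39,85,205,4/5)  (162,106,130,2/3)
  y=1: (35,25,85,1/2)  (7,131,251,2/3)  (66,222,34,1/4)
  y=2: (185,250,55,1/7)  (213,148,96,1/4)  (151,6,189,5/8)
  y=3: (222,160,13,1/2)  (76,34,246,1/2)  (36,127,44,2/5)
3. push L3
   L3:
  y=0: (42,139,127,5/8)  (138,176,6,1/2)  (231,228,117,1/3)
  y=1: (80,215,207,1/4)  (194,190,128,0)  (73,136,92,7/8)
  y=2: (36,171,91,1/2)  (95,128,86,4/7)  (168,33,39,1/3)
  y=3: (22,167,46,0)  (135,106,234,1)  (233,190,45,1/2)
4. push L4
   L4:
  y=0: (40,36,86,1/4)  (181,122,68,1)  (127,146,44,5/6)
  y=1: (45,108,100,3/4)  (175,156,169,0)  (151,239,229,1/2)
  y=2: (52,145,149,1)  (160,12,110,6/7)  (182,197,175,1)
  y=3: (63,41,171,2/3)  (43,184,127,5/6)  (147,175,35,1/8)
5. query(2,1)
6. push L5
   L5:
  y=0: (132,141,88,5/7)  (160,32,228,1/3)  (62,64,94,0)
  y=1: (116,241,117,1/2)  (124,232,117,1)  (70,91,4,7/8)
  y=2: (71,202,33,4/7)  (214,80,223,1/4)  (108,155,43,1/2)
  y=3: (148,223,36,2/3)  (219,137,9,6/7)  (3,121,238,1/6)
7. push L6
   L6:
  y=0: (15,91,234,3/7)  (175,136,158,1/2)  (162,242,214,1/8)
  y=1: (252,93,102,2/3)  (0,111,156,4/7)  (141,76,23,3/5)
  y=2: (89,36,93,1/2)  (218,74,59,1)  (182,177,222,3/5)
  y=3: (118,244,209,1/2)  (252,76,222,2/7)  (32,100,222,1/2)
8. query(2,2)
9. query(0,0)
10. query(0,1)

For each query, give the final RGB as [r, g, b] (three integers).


query (2,1) [L1,L2,L3,L4] — begin 0,0,0
L1 α=1/3: [55, 217/3, 26/3]
L2 α=1/4: [231/4, 439/4, 15]
L3 α=7/8: [2275/32, 4247/32, 659/8]
L4 α=1/2: [7107/64, 11895/64, 2491/16]
= [111, 186, 156]

query (2,2) [L1,L2,L3,L4,L5,L6] — begin 0,0,0
+L1 (α=1/4) → [169/4, 36, 7/2]
+L2 (α=5/8) → [3527/32, 69/4, 1911/16]
+L3 (α=1/3) → [6215/48, 45/2, 741/8]
+L4 (α=1) → [182, 197, 175]
+L5 (α=1/2) → [145, 176, 109]
+L6 (α=3/5) → [836/5, 883/5, 884/5]
rounded: [167, 177, 177]

query (0,0) [L1,L2,L3,L4,L5,L6] — begin 0,0,0
after L1 α=2/3: [2/3, 40/3, 190/3]
after L2 α=1/2: [277/3, 167/3, 193/6]
after L3 α=5/8: [487/8, 431/4, 1463/16]
after L4 α=1/4: [1781/32, 1437/16, 5765/64]
after L5 α=5/7: [1763/16, 1011/8, 2835/32]
after L6 α=3/7: [1943/28, 1557/14, 8451/56]
= [69, 111, 151]

(0,1) stack=L1,L2,L3,L4,L5,L6; from [0,0,0]:
after L1 α=1/3: [30, 18, 71/3]
after L2 α=1/2: [65/2, 43/2, 163/3]
after L3 α=1/4: [355/8, 559/8, 185/2]
after L4 α=3/4: [1435/32, 3151/32, 785/8]
after L5 α=1/2: [5147/64, 10863/64, 1721/16]
after L6 α=2/3: [37403/192, 7589/64, 4985/48]
rounded: [195, 119, 104]


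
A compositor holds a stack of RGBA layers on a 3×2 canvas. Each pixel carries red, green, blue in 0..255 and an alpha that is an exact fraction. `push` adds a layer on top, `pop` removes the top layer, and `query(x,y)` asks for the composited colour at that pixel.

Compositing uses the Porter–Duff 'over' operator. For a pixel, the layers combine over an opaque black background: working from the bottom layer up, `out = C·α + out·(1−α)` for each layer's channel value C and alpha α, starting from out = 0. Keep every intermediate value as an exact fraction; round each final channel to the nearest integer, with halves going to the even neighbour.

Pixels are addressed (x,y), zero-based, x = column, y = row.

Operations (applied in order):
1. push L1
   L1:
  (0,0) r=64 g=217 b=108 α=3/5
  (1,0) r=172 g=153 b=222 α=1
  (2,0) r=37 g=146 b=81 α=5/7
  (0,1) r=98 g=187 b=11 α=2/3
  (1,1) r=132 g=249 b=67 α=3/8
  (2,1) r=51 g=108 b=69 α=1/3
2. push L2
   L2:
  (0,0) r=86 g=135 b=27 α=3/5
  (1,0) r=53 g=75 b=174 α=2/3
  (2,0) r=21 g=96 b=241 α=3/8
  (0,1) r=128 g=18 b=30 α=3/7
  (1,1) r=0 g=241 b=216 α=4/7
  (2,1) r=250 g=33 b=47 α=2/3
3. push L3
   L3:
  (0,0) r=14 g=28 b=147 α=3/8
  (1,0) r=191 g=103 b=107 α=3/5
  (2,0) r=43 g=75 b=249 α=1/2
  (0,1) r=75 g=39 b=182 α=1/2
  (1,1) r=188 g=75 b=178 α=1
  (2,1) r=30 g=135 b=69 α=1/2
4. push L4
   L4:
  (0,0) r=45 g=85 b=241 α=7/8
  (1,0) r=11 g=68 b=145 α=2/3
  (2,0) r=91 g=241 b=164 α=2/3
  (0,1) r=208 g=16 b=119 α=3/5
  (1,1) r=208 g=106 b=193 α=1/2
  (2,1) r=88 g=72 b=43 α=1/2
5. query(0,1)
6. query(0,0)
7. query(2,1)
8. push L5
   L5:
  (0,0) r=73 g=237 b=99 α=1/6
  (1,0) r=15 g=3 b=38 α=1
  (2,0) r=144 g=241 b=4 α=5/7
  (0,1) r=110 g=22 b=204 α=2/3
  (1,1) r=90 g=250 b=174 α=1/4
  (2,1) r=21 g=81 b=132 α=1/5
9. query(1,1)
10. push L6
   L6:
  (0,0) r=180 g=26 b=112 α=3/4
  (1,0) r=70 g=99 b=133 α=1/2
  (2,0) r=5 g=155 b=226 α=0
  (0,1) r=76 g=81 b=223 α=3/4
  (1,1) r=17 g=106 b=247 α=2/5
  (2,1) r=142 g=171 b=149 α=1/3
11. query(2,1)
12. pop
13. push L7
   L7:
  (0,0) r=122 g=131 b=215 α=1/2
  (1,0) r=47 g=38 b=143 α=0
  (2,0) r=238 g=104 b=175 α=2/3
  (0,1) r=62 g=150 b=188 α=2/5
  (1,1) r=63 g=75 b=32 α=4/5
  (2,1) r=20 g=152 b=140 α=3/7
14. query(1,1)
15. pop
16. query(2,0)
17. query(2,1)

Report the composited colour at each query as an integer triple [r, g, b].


query (0,1) [L1,L2,L3,L4] — begin 0,0,0
L1 α=2/3: [196/3, 374/3, 22/3]
L2 α=3/7: [1936/21, 1658/21, 358/21]
L3 α=1/2: [3511/42, 2477/42, 2090/21]
L4 α=3/5: [3323/21, 697/21, 11677/105]
rounded: [158, 33, 111]

(0,0) stack=L1,L2,L3,L4; from [0,0,0]:
after L1 α=3/5: [192/5, 651/5, 324/5]
after L2 α=3/5: [1674/25, 3327/25, 1053/25]
after L3 α=3/8: [471/10, 3747/40, 1629/20]
after L4 α=7/8: [3621/80, 27547/320, 35369/160]
= [45, 86, 221]

(2,1) stack=L1,L2,L3,L4; from [0,0,0]:
L1 α=1/3: [17, 36, 23]
L2 α=2/3: [517/3, 34, 39]
L3 α=1/2: [607/6, 169/2, 54]
L4 α=1/2: [1135/12, 313/4, 97/2]
= [95, 78, 48]

at x=1,y=1 over L1,L2,L3,L4,L5:
after L1 α=3/8: [99/2, 747/8, 201/8]
after L2 α=4/7: [297/14, 9953/56, 7515/56]
after L3 α=1: [188, 75, 178]
after L4 α=1/2: [198, 181/2, 371/2]
after L5 α=1/4: [171, 1043/8, 1461/8]
= [171, 130, 183]

at x=2,y=1 over L1,L2,L3,L4,L5,L6:
L1 α=1/3: [17, 36, 23]
L2 α=2/3: [517/3, 34, 39]
L3 α=1/2: [607/6, 169/2, 54]
L4 α=1/2: [1135/12, 313/4, 97/2]
L5 α=1/5: [1198/15, 394/5, 326/5]
L6 α=1/3: [4526/45, 1643/15, 1397/15]
→ [101, 110, 93]

at x=1,y=1 over L1,L2,L3,L4,L5,L7:
L1 α=3/8: [99/2, 747/8, 201/8]
L2 α=4/7: [297/14, 9953/56, 7515/56]
L3 α=1: [188, 75, 178]
L4 α=1/2: [198, 181/2, 371/2]
L5 α=1/4: [171, 1043/8, 1461/8]
L7 α=4/5: [423/5, 3443/40, 497/8]
→ [85, 86, 62]

query (2,0) [L1,L2,L3,L4,L5] — begin 0,0,0
L1 α=5/7: [185/7, 730/7, 405/7]
L2 α=3/8: [683/28, 2833/28, 3543/28]
L3 α=1/2: [1887/56, 4933/56, 10515/56]
L4 α=2/3: [12079/168, 31925/168, 28883/168]
L5 α=5/7: [72559/588, 133145/588, 30563/588]
→ [123, 226, 52]

at x=2,y=1 over L1,L2,L3,L4,L5:
after L1 α=1/3: [17, 36, 23]
after L2 α=2/3: [517/3, 34, 39]
after L3 α=1/2: [607/6, 169/2, 54]
after L4 α=1/2: [1135/12, 313/4, 97/2]
after L5 α=1/5: [1198/15, 394/5, 326/5]
= [80, 79, 65]


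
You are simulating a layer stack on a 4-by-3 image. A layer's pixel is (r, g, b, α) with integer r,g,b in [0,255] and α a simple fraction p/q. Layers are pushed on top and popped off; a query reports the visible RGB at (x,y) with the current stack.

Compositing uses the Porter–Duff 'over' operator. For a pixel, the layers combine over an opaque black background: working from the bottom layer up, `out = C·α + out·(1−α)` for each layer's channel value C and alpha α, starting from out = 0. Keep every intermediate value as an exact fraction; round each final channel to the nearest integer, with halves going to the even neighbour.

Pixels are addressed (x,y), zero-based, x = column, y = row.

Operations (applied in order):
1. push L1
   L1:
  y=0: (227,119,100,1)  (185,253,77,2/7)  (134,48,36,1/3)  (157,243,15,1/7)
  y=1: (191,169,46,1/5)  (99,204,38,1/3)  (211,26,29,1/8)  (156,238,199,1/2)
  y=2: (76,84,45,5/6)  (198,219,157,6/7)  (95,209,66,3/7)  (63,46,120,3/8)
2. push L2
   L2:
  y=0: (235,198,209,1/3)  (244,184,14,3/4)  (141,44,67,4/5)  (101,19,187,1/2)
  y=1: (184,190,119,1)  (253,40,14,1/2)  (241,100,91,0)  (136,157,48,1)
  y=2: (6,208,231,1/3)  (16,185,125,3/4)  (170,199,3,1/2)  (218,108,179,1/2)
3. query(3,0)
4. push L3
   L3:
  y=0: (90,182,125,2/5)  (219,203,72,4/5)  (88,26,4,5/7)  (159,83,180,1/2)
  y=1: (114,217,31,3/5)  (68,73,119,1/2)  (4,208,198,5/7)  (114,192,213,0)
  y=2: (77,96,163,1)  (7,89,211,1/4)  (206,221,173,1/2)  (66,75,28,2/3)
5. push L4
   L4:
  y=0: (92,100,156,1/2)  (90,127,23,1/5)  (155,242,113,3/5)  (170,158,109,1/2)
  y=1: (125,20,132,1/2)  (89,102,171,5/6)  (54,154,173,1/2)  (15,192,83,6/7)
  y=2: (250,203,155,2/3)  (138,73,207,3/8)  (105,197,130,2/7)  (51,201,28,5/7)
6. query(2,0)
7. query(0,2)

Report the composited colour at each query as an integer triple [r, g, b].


at x=3,y=0 over L1,L2:
+L1 (α=1/7) → [157/7, 243/7, 15/7]
+L2 (α=1/2) → [432/7, 188/7, 662/7]
rounded: [62, 27, 95]

query (2,0) [L1,L2,L3,L4] — begin 0,0,0
L1 α=1/3: [134/3, 16, 12]
L2 α=4/5: [1826/15, 192/5, 56]
L3 α=5/7: [10252/105, 1034/35, 132/7]
L4 α=3/5: [69329/525, 27478/175, 2637/35]
= [132, 157, 75]

query (0,2) [L1,L2,L3,L4] — begin 0,0,0
+L1 (α=5/6) → [190/3, 70, 75/2]
+L2 (α=1/3) → [398/9, 116, 102]
+L3 (α=1) → [77, 96, 163]
+L4 (α=2/3) → [577/3, 502/3, 473/3]
→ [192, 167, 158]


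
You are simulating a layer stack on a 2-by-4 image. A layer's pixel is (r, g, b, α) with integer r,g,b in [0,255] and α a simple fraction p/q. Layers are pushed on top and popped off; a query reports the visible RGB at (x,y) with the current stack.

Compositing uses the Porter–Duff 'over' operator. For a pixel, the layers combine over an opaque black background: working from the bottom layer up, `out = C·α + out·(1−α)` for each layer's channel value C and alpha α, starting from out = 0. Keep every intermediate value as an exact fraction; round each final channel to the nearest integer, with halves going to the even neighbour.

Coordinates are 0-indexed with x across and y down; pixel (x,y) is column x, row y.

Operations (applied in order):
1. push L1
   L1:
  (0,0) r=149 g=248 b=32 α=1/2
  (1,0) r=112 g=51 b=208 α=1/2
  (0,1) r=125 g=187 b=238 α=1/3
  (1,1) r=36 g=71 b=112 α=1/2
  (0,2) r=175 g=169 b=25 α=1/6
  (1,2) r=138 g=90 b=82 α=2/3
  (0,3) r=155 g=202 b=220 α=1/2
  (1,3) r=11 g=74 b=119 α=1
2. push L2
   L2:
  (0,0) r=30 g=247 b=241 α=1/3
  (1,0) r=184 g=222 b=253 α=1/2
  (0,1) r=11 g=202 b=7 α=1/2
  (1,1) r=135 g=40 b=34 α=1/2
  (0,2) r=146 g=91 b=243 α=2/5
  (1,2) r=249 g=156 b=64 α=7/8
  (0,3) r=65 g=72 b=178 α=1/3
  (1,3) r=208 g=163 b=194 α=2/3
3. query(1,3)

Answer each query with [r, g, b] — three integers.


at x=1,y=3 over L1,L2:
L1 α=1: [11, 74, 119]
L2 α=2/3: [427/3, 400/3, 169]
→ [142, 133, 169]


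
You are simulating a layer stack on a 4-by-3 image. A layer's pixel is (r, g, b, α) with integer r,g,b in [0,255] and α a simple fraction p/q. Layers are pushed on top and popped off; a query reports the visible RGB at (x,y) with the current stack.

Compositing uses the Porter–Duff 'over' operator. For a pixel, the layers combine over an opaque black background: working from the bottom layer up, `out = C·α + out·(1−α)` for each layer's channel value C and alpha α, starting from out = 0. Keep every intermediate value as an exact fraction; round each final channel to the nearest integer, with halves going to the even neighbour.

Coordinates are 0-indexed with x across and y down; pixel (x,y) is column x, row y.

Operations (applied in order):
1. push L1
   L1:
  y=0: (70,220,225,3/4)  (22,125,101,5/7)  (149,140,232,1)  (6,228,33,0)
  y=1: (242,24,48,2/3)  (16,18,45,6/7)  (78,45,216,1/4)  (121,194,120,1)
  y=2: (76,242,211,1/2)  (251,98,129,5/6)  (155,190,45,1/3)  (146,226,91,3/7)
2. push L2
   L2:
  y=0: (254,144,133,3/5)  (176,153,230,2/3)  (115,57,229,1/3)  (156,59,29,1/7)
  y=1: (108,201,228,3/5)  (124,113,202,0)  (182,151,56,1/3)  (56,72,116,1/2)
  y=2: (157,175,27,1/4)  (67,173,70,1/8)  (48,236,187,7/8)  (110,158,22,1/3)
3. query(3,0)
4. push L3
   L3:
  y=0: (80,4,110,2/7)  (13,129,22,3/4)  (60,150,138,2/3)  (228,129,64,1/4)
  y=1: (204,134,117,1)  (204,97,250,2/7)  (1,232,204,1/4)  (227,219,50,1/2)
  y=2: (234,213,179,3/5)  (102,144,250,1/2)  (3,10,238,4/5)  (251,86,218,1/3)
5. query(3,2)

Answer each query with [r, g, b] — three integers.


(3,0) stack=L1,L2; from [0,0,0]:
+L1 (α=0) → [0, 0, 0]
+L2 (α=1/7) → [156/7, 59/7, 29/7]
→ [22, 8, 4]

query (3,2) [L1,L2,L3] — begin 0,0,0
L1 α=3/7: [438/7, 678/7, 39]
L2 α=1/3: [1646/21, 2462/21, 100/3]
L3 α=1/3: [8563/63, 6730/63, 854/9]
= [136, 107, 95]


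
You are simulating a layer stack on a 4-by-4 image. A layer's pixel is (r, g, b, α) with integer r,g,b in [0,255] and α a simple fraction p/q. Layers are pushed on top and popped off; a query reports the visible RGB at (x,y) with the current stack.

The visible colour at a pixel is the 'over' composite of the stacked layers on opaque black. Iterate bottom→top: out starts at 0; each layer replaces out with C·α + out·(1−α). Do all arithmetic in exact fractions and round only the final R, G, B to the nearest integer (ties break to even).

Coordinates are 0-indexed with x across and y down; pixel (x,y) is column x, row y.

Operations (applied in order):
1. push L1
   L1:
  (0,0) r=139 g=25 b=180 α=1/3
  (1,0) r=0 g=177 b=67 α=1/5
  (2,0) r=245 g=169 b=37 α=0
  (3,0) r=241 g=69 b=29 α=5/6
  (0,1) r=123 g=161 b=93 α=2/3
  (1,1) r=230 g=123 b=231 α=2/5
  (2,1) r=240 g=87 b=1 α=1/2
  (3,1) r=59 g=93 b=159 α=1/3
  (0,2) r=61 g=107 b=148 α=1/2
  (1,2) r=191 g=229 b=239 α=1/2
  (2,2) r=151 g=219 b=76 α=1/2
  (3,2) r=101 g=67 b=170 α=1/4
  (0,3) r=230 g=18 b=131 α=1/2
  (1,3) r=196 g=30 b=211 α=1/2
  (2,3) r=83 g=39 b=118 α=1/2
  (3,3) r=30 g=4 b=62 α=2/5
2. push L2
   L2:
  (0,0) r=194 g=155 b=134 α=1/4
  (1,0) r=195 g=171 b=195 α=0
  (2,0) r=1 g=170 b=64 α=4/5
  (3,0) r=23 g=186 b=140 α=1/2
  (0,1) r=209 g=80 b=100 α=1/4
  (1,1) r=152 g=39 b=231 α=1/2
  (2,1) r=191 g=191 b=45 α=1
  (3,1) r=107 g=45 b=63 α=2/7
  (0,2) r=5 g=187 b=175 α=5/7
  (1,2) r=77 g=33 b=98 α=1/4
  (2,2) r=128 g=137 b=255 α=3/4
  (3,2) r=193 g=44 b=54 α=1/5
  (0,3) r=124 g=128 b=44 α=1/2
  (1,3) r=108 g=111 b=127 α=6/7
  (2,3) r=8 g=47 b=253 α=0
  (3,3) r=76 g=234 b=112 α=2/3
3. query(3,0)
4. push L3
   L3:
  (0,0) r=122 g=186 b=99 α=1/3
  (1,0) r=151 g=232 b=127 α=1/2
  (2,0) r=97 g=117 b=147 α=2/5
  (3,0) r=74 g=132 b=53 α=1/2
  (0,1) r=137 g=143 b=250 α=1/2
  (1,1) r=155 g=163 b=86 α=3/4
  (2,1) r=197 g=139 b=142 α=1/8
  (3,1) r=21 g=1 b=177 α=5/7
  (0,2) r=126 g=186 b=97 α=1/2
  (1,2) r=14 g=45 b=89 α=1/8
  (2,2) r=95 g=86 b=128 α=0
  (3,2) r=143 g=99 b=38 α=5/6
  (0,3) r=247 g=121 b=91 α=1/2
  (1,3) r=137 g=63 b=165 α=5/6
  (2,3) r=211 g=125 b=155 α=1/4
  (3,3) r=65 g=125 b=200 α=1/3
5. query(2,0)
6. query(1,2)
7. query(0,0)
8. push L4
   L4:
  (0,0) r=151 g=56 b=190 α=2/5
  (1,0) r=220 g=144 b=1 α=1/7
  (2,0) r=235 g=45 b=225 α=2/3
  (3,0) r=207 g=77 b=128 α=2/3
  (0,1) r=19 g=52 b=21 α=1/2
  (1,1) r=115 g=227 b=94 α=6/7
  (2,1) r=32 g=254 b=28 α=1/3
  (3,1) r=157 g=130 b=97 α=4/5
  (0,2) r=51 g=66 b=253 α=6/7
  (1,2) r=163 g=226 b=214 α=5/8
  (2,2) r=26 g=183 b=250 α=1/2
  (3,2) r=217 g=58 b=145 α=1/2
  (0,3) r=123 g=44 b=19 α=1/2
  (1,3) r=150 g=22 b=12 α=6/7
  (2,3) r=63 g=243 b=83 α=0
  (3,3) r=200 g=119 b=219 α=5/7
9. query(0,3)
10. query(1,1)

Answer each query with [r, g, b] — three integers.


at x=3,y=0 over L1,L2:
L1 α=5/6: [1205/6, 115/2, 145/6]
L2 α=1/2: [1343/12, 487/4, 985/12]
→ [112, 122, 82]

query (2,0) [L1,L2,L3] — begin 0,0,0
L1 α=0: [0, 0, 0]
L2 α=4/5: [4/5, 136, 256/5]
L3 α=2/5: [982/25, 642/5, 2238/25]
rounded: [39, 128, 90]

at x=1,y=2 over L1,L2,L3:
+L1 (α=1/2) → [191/2, 229/2, 239/2]
+L2 (α=1/4) → [727/8, 753/8, 913/8]
+L3 (α=1/8) → [5201/64, 5631/64, 7103/64]
= [81, 88, 111]

(0,0) stack=L1,L2,L3; from [0,0,0]:
+L1 (α=1/3) → [139/3, 25/3, 60]
+L2 (α=1/4) → [333/4, 45, 157/2]
+L3 (α=1/3) → [577/6, 92, 256/3]
= [96, 92, 85]

query (0,3) [L1,L2,L3,L4] — begin 0,0,0
L1 α=1/2: [115, 9, 131/2]
L2 α=1/2: [239/2, 137/2, 219/4]
L3 α=1/2: [733/4, 379/4, 583/8]
L4 α=1/2: [1225/8, 555/8, 735/16]
→ [153, 69, 46]

at x=1,y=1 over L1,L2,L3,L4:
after L1 α=2/5: [92, 246/5, 462/5]
after L2 α=1/2: [122, 441/10, 1617/10]
after L3 α=3/4: [587/4, 5331/40, 4197/40]
after L4 α=6/7: [3347/28, 59811/280, 26757/280]
rounded: [120, 214, 96]


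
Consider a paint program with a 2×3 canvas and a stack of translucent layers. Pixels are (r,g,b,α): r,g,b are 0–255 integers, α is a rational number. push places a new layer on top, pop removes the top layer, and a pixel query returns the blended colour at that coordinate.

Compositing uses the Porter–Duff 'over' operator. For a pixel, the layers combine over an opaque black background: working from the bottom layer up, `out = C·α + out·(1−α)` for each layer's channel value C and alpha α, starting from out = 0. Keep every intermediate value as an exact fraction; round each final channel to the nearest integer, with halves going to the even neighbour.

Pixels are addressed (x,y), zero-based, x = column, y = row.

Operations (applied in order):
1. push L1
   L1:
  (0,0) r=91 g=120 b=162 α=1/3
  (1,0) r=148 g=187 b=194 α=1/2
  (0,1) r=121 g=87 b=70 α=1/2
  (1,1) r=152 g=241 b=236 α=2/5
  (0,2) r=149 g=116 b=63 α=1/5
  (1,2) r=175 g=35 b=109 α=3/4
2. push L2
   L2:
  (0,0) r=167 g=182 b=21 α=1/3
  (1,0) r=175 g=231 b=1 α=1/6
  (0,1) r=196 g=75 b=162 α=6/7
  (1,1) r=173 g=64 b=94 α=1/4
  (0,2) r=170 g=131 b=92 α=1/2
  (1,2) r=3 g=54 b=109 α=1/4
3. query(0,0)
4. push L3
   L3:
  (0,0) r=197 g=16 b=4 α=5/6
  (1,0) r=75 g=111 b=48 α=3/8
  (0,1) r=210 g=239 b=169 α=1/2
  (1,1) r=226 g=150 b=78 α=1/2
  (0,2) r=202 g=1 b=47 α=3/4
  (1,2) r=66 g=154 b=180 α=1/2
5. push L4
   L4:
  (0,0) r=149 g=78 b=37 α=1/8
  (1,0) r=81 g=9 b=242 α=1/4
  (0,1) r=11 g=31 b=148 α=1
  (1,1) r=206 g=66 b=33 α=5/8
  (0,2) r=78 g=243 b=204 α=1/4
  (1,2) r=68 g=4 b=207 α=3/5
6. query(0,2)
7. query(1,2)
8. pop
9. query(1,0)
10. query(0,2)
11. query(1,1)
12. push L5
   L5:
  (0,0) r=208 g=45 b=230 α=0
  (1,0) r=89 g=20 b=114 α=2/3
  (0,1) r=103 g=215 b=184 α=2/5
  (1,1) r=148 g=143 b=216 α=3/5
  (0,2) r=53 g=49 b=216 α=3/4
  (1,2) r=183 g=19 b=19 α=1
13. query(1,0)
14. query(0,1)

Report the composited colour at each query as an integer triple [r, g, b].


at x=0,y=0 over L1,L2:
L1 α=1/3: [91/3, 40, 54]
L2 α=1/3: [683/9, 262/3, 43]
rounded: [76, 87, 43]

at x=0,y=2 over L1,L2,L3,L4:
+L1 (α=1/5) → [149/5, 116/5, 63/5]
+L2 (α=1/2) → [999/10, 771/10, 523/10]
+L3 (α=3/4) → [7059/40, 801/40, 1933/40]
+L4 (α=1/4) → [24297/160, 12123/160, 13959/160]
→ [152, 76, 87]

at x=1,y=2 over L1,L2,L3,L4:
L1 α=3/4: [525/4, 105/4, 327/4]
L2 α=1/4: [1587/16, 531/16, 1417/16]
L3 α=1/2: [2643/32, 2995/32, 4297/32]
L4 α=3/5: [5907/80, 3187/80, 14233/80]
→ [74, 40, 178]

query (1,0) [L1,L2,L3] — begin 0,0,0
L1 α=1/2: [74, 187/2, 97]
L2 α=1/6: [545/6, 1397/12, 81]
L3 α=3/8: [4075/48, 10981/96, 549/8]
= [85, 114, 69]

at x=0,y=2 over L1,L2,L3:
after L1 α=1/5: [149/5, 116/5, 63/5]
after L2 α=1/2: [999/10, 771/10, 523/10]
after L3 α=3/4: [7059/40, 801/40, 1933/40]
= [176, 20, 48]

(1,1) stack=L1,L2,L3; from [0,0,0]:
after L1 α=2/5: [304/5, 482/5, 472/5]
after L2 α=1/4: [1777/20, 883/10, 943/10]
after L3 α=1/2: [6297/40, 2383/20, 1723/20]
= [157, 119, 86]

at x=1,y=0 over L1,L2,L3,L5:
after L1 α=1/2: [74, 187/2, 97]
after L2 α=1/6: [545/6, 1397/12, 81]
after L3 α=3/8: [4075/48, 10981/96, 549/8]
after L5 α=2/3: [12619/144, 14821/288, 791/8]
= [88, 51, 99]

at x=0,y=1 over L1,L2,L3,L5:
L1 α=1/2: [121/2, 87/2, 35]
L2 α=6/7: [2473/14, 141/2, 1007/7]
L3 α=1/2: [5413/28, 619/4, 1095/7]
L5 α=2/5: [22007/140, 3577/20, 5861/35]
→ [157, 179, 167]


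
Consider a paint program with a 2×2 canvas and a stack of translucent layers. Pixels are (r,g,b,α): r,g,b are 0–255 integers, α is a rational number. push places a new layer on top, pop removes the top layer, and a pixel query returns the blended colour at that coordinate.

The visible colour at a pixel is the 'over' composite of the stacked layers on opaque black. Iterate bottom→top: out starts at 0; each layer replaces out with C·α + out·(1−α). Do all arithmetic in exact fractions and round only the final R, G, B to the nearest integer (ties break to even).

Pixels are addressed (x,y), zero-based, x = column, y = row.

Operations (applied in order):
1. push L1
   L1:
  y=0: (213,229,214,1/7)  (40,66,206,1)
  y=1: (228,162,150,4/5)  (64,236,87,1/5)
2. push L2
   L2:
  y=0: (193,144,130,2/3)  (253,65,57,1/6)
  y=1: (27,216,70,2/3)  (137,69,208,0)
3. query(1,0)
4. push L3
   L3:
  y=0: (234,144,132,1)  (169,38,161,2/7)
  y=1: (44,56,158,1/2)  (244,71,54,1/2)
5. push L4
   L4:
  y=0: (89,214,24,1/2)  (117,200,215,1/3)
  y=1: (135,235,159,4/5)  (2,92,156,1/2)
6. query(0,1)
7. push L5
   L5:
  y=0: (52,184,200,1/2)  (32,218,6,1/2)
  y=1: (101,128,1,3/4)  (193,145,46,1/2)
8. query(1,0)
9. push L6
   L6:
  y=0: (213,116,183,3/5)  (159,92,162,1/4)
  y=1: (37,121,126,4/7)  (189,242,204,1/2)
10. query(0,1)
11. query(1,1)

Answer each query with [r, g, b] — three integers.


at x=1,y=0 over L1,L2:
+L1 (α=1) → [40, 66, 206]
+L2 (α=1/6) → [151/2, 395/6, 1087/6]
→ [76, 66, 181]

query (0,1) [L1,L2,L3,L4] — begin 0,0,0
L1 α=4/5: [912/5, 648/5, 120]
L2 α=2/3: [394/5, 936/5, 260/3]
L3 α=1/2: [307/5, 608/5, 367/3]
L4 α=4/5: [3007/25, 5308/25, 455/3]
rounded: [120, 212, 152]

query (1,0) [L1,L2,L3,L4,L5] — begin 0,0,0
after L1 α=1: [40, 66, 206]
after L2 α=1/6: [151/2, 395/6, 1087/6]
after L3 α=2/7: [1431/14, 2431/42, 7367/42]
after L4 α=1/3: [750/7, 6631/63, 11882/63]
after L5 α=1/2: [487/7, 20365/126, 6130/63]
= [70, 162, 97]

query (0,1) [L1,L2,L3,L4,L5,L6] — begin 0,0,0
L1 α=4/5: [912/5, 648/5, 120]
L2 α=2/3: [394/5, 936/5, 260/3]
L3 α=1/2: [307/5, 608/5, 367/3]
L4 α=4/5: [3007/25, 5308/25, 455/3]
L5 α=3/4: [5291/50, 3727/25, 116/3]
L6 α=4/7: [23273/350, 23281/175, 620/7]
→ [66, 133, 89]

(1,1) stack=L1,L2,L3,L4,L5,L6; from [0,0,0]:
after L1 α=1/5: [64/5, 236/5, 87/5]
after L2 α=0: [64/5, 236/5, 87/5]
after L3 α=1/2: [642/5, 591/10, 357/10]
after L4 α=1/2: [326/5, 1511/20, 1917/20]
after L5 α=1/2: [1291/10, 4411/40, 2837/40]
after L6 α=1/2: [3181/20, 14091/80, 10997/80]
→ [159, 176, 137]


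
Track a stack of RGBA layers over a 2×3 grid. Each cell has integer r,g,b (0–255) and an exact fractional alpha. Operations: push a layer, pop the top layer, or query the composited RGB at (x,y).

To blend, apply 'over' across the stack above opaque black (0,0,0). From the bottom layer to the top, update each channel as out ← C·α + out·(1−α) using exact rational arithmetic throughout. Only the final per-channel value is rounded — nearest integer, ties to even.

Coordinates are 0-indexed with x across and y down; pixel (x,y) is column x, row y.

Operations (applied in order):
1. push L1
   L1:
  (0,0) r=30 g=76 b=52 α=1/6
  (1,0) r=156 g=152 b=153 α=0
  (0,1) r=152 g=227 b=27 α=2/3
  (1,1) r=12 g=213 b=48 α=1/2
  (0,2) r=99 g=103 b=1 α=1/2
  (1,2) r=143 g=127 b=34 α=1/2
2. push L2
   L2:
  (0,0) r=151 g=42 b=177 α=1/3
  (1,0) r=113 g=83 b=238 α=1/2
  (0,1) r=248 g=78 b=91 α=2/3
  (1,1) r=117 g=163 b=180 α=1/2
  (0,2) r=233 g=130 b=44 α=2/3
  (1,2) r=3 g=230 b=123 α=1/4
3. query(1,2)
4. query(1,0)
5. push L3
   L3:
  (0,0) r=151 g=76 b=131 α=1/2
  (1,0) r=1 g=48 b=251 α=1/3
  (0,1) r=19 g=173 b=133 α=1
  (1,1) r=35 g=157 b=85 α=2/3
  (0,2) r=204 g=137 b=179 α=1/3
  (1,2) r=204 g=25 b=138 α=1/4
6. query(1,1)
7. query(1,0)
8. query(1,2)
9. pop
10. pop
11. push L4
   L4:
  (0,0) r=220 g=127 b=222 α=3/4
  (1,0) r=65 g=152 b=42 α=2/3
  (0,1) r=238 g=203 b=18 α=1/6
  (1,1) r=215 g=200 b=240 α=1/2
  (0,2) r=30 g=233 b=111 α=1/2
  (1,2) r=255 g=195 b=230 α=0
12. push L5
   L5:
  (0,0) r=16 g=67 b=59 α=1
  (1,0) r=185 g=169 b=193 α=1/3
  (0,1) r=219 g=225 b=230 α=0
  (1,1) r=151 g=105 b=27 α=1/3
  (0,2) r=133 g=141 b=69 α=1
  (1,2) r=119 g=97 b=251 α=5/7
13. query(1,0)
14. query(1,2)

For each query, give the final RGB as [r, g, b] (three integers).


query (1,2) [L1,L2] — begin 0,0,0
after L1 α=1/2: [143/2, 127/2, 17]
after L2 α=1/4: [435/8, 841/8, 87/2]
→ [54, 105, 44]

at x=1,y=0 over L1,L2:
after L1 α=0: [0, 0, 0]
after L2 α=1/2: [113/2, 83/2, 119]
= [56, 42, 119]

(1,1) stack=L1,L2,L3; from [0,0,0]:
L1 α=1/2: [6, 213/2, 24]
L2 α=1/2: [123/2, 539/4, 102]
L3 α=2/3: [263/6, 1795/12, 272/3]
rounded: [44, 150, 91]

(1,0) stack=L1,L2,L3; from [0,0,0]:
after L1 α=0: [0, 0, 0]
after L2 α=1/2: [113/2, 83/2, 119]
after L3 α=1/3: [38, 131/3, 163]
rounded: [38, 44, 163]

at x=1,y=2 over L1,L2,L3:
L1 α=1/2: [143/2, 127/2, 17]
L2 α=1/4: [435/8, 841/8, 87/2]
L3 α=1/4: [2937/32, 2723/32, 537/8]
= [92, 85, 67]

at x=1,y=0 over L1,L4,L5:
+L1 (α=0) → [0, 0, 0]
+L4 (α=2/3) → [130/3, 304/3, 28]
+L5 (α=1/3) → [815/9, 1115/9, 83]
rounded: [91, 124, 83]

(1,2) stack=L1,L4,L5; from [0,0,0]:
+L1 (α=1/2) → [143/2, 127/2, 17]
+L4 (α=0) → [143/2, 127/2, 17]
+L5 (α=5/7) → [738/7, 612/7, 1289/7]
→ [105, 87, 184]


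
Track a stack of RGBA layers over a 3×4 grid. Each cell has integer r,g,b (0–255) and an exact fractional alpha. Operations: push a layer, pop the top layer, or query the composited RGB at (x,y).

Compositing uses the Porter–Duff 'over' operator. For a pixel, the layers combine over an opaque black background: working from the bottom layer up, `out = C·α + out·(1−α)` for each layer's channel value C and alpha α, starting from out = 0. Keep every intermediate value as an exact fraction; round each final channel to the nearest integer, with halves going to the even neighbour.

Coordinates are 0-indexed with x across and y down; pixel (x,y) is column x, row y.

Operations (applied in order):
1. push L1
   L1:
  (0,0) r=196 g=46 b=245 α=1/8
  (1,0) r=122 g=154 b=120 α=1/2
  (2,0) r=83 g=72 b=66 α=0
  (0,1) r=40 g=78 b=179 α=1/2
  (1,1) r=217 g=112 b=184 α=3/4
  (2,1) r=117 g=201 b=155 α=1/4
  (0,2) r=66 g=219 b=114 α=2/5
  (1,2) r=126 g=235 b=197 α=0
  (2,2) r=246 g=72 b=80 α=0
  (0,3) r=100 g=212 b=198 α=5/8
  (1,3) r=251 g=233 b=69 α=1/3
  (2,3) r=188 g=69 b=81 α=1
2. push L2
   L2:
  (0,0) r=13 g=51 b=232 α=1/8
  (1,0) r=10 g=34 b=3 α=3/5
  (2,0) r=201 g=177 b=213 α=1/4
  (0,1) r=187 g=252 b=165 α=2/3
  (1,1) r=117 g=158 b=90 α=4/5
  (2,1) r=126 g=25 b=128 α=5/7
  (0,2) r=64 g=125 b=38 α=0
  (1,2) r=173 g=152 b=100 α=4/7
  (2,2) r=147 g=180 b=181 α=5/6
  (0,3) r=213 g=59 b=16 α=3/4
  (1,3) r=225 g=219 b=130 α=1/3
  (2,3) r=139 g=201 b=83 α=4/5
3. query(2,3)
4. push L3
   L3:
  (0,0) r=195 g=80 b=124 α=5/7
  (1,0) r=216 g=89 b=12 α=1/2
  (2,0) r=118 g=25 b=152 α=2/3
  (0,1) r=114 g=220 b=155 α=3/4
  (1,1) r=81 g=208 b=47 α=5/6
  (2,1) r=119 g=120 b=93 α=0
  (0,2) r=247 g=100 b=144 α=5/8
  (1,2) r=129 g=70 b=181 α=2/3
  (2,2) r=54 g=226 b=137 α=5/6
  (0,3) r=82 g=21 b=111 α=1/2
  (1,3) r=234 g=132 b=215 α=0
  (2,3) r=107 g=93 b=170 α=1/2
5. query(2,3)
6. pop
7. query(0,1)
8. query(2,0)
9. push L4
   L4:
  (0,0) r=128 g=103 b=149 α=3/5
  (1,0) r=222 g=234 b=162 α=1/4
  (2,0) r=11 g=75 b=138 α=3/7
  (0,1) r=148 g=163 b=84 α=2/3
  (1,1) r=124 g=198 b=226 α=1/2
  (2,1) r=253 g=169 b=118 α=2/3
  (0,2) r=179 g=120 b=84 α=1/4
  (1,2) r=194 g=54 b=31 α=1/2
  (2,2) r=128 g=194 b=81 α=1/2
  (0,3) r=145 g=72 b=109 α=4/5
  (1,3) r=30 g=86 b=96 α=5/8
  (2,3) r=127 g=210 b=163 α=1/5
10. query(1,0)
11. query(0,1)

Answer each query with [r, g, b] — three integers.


(2,3) stack=L1,L2; from [0,0,0]:
+L1 (α=1) → [188, 69, 81]
+L2 (α=4/5) → [744/5, 873/5, 413/5]
→ [149, 175, 83]

(2,3) stack=L1,L2,L3; from [0,0,0]:
after L1 α=1: [188, 69, 81]
after L2 α=4/5: [744/5, 873/5, 413/5]
after L3 α=1/2: [1279/10, 669/5, 1263/10]
rounded: [128, 134, 126]

at x=0,y=1 over L1,L2:
L1 α=1/2: [20, 39, 179/2]
L2 α=2/3: [394/3, 181, 839/6]
rounded: [131, 181, 140]

(2,0) stack=L1,L2; from [0,0,0]:
after L1 α=0: [0, 0, 0]
after L2 α=1/4: [201/4, 177/4, 213/4]
→ [50, 44, 53]

at x=1,y=0 over L1,L2,L4:
L1 α=1/2: [61, 77, 60]
L2 α=3/5: [152/5, 256/5, 129/5]
L4 α=1/4: [783/10, 969/10, 1197/20]
= [78, 97, 60]

query (0,1) [L1,L2,L4] — begin 0,0,0
L1 α=1/2: [20, 39, 179/2]
L2 α=2/3: [394/3, 181, 839/6]
L4 α=2/3: [1282/9, 169, 1847/18]
→ [142, 169, 103]


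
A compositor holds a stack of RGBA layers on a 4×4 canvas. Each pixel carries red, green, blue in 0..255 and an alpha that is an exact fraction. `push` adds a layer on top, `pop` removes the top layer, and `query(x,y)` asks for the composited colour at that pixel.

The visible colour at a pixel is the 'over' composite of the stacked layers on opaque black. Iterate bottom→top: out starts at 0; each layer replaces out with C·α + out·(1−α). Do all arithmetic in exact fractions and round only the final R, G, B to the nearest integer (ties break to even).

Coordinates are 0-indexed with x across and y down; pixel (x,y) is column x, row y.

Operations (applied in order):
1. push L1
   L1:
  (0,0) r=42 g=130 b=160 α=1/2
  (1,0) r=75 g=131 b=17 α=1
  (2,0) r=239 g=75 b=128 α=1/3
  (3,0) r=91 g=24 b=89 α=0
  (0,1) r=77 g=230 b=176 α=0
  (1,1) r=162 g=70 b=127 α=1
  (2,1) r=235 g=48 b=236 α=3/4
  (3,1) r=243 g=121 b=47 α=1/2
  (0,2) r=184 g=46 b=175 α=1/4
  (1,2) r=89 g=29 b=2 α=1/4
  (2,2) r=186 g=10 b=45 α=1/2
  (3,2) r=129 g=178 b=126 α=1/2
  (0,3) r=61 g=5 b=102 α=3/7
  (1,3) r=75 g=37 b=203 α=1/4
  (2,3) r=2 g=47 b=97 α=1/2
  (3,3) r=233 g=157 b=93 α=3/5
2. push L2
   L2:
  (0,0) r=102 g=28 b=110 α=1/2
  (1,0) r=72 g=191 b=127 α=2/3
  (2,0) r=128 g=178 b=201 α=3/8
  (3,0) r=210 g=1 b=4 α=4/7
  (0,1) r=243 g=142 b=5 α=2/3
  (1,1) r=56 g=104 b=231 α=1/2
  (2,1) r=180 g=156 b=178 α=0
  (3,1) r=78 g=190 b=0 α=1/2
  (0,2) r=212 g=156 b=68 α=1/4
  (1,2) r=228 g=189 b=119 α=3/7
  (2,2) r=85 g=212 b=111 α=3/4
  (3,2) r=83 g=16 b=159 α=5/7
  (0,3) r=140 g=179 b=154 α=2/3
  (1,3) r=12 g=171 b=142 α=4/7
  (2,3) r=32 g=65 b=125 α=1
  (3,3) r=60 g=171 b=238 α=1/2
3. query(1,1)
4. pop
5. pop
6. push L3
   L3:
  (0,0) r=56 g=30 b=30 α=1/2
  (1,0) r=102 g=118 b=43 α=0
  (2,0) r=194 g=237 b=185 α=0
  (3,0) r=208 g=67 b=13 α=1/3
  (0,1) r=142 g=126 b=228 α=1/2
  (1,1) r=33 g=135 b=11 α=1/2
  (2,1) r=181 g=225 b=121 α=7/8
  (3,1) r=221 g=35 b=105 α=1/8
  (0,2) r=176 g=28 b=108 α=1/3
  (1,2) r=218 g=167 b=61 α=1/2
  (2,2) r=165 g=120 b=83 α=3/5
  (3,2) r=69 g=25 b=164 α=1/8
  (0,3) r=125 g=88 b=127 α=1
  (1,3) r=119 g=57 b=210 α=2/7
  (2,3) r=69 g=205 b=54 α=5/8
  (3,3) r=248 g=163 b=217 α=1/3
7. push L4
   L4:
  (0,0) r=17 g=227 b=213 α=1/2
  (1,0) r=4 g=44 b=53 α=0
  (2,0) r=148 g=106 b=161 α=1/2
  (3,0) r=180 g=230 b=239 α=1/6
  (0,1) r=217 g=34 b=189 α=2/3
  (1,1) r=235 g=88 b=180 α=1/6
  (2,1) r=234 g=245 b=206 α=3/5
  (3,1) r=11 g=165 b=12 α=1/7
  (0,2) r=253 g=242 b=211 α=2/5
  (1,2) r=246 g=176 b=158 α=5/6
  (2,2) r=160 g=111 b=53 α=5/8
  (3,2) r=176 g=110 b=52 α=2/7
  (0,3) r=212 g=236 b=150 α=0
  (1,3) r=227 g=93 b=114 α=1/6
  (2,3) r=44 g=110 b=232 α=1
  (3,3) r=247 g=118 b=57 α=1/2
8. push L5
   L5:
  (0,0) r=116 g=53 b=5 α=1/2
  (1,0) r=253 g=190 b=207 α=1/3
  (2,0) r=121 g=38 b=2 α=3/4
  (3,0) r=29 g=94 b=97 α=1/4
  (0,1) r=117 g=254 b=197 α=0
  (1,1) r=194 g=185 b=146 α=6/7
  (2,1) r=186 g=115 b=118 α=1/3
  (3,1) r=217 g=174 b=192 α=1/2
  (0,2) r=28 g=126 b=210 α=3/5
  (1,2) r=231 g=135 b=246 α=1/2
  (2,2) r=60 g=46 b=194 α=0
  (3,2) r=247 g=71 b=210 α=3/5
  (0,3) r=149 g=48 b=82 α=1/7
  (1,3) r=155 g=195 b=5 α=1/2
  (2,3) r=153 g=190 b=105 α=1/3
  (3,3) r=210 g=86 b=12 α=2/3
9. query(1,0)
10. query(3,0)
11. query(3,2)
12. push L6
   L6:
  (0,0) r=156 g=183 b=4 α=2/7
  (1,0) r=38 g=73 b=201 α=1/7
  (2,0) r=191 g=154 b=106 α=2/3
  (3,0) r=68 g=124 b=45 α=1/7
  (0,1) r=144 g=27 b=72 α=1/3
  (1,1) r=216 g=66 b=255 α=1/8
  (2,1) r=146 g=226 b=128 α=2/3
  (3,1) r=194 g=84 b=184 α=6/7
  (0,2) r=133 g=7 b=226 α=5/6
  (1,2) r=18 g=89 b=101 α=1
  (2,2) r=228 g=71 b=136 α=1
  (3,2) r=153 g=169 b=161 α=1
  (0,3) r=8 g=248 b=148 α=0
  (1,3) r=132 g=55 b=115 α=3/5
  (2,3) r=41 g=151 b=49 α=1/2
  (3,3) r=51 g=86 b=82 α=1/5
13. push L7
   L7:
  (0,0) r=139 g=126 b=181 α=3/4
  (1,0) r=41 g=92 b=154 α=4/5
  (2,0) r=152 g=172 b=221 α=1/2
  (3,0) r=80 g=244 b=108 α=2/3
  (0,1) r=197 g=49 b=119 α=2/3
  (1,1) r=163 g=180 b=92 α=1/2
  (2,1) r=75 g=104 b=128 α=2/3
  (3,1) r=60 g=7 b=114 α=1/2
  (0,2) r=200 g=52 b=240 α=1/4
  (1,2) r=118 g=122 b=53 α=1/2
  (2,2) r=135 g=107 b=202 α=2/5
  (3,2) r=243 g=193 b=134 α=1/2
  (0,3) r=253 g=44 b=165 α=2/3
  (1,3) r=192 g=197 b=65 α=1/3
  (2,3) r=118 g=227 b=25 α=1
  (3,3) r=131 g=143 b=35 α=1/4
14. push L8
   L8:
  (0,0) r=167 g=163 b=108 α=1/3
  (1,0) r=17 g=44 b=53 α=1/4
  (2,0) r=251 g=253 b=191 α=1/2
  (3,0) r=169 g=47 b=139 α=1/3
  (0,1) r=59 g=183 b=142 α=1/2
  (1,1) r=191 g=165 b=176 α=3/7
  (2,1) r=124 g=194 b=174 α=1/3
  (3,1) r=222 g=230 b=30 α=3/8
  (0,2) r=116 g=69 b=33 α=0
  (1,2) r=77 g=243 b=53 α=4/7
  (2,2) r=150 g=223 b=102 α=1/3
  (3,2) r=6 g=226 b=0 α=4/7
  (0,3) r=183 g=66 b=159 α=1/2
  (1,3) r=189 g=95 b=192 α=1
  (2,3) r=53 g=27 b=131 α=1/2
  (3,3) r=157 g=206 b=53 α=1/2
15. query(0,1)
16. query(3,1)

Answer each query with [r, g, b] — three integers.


query (1,1) [L1,L2] — begin 0,0,0
after L1 α=1: [162, 70, 127]
after L2 α=1/2: [109, 87, 179]
rounded: [109, 87, 179]

query (1,0) [L3,L4,L5] — begin 0,0,0
+L3 (α=0) → [0, 0, 0]
+L4 (α=0) → [0, 0, 0]
+L5 (α=1/3) → [253/3, 190/3, 69]
= [84, 63, 69]

at x=3,y=0 over L3,L4,L5:
after L3 α=1/3: [208/3, 67/3, 13/3]
after L4 α=1/6: [790/9, 1025/18, 391/9]
after L5 α=1/4: [877/12, 1589/24, 341/6]
→ [73, 66, 57]

at x=3,y=2 over L3,L4,L5:
+L3 (α=1/8) → [69/8, 25/8, 41/2]
+L4 (α=2/7) → [3161/56, 1885/56, 59/2]
+L5 (α=3/5) → [23909/140, 7849/140, 689/5]
rounded: [171, 56, 138]

at x=0,y=1 over L3,L4,L5,L6,L7,L8:
L3 α=1/2: [71, 63, 114]
L4 α=2/3: [505/3, 131/3, 164]
L5 α=0: [505/3, 131/3, 164]
L6 α=1/3: [1442/9, 343/9, 400/3]
L7 α=2/3: [4988/27, 1225/27, 1114/9]
L8 α=1/2: [6581/54, 3083/27, 1196/9]
= [122, 114, 133]

(3,1) stack=L3,L4,L5,L6,L7,L8; from [0,0,0]:
L3 α=1/8: [221/8, 35/8, 105/8]
L4 α=1/7: [101/4, 765/28, 363/28]
L5 α=1/2: [969/8, 5637/56, 5739/56]
L6 α=6/7: [10281/56, 33861/392, 67563/392]
L7 α=1/2: [13641/112, 36605/784, 112251/784]
L8 α=3/8: [142797/896, 723985/6272, 631815/6272]
→ [159, 115, 101]


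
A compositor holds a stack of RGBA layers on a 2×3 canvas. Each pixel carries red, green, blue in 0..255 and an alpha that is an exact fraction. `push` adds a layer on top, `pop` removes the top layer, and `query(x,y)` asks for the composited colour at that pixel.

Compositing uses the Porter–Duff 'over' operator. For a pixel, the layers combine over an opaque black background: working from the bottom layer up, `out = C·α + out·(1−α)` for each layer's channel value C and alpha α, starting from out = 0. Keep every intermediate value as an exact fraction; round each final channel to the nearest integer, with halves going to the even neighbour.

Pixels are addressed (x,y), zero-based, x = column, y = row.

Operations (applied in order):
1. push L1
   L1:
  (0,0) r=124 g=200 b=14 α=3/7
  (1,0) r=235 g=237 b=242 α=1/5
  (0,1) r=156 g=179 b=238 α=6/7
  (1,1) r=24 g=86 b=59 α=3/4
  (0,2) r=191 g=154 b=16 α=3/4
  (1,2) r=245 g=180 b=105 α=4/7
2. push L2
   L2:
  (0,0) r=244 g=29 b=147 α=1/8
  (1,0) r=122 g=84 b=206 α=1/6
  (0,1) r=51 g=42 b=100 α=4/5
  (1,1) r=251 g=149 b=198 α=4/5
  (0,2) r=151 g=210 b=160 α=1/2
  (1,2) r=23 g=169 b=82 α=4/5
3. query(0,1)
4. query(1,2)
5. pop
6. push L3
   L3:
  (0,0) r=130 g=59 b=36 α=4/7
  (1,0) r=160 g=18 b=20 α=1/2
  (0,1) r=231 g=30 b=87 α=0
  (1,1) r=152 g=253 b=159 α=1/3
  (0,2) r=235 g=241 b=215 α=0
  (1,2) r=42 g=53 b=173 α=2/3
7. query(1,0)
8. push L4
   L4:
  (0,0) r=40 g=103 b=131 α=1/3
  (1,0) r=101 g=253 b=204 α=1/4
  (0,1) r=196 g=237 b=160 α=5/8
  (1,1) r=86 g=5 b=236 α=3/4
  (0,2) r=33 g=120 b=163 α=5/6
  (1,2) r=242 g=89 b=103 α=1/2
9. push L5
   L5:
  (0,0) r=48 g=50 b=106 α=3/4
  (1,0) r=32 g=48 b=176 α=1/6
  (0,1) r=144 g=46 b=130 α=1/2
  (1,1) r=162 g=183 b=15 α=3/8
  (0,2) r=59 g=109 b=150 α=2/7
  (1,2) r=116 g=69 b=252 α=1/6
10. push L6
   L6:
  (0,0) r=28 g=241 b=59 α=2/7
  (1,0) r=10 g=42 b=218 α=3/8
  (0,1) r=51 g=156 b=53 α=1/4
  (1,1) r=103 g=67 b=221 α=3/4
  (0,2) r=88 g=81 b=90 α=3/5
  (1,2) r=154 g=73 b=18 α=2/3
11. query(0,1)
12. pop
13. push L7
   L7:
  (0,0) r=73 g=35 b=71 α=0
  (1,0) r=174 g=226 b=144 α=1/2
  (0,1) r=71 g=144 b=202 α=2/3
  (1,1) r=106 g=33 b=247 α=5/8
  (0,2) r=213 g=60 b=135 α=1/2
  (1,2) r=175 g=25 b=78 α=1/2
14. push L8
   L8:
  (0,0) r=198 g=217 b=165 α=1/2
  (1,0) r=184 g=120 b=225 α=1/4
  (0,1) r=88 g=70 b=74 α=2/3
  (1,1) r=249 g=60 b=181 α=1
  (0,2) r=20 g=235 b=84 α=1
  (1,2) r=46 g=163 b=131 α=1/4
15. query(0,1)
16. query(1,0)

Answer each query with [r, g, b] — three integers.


(0,1) stack=L1,L2; from [0,0,0]:
L1 α=6/7: [936/7, 1074/7, 204]
L2 α=4/5: [2364/35, 450/7, 604/5]
= [68, 64, 121]

query (1,2) [L1,L2] — begin 0,0,0
+L1 (α=4/7) → [140, 720/7, 60]
+L2 (α=4/5) → [232/5, 5452/35, 388/5]
rounded: [46, 156, 78]

query (1,0) [L1,L3] — begin 0,0,0
+L1 (α=1/5) → [47, 237/5, 242/5]
+L3 (α=1/2) → [207/2, 327/10, 171/5]
→ [104, 33, 34]

query (0,1) [L1,L3,L4,L5,L6] — begin 0,0,0
L1 α=6/7: [936/7, 1074/7, 204]
L3 α=0: [936/7, 1074/7, 204]
L4 α=5/8: [2417/14, 11517/56, 353/2]
L5 α=1/2: [4433/28, 14093/112, 613/4]
L6 α=1/4: [14727/112, 59751/448, 2051/16]
rounded: [131, 133, 128]

(0,1) stack=L1,L3,L4,L5,L7,L8; from [0,0,0]:
+L1 (α=6/7) → [936/7, 1074/7, 204]
+L3 (α=0) → [936/7, 1074/7, 204]
+L4 (α=5/8) → [2417/14, 11517/56, 353/2]
+L5 (α=1/2) → [4433/28, 14093/112, 613/4]
+L7 (α=2/3) → [2803/28, 46349/336, 743/4]
+L8 (α=2/3) → [2577/28, 93389/1008, 445/4]
→ [92, 93, 111]

(1,0) stack=L1,L3,L4,L5,L7,L8; from [0,0,0]:
after L1 α=1/5: [47, 237/5, 242/5]
after L3 α=1/2: [207/2, 327/10, 171/5]
after L4 α=1/4: [823/8, 3511/40, 1533/20]
after L5 α=1/6: [1457/16, 3895/48, 2237/24]
after L7 α=1/2: [4241/32, 14743/96, 5693/48]
after L8 α=1/4: [18611/128, 18583/128, 9293/64]
→ [145, 145, 145]


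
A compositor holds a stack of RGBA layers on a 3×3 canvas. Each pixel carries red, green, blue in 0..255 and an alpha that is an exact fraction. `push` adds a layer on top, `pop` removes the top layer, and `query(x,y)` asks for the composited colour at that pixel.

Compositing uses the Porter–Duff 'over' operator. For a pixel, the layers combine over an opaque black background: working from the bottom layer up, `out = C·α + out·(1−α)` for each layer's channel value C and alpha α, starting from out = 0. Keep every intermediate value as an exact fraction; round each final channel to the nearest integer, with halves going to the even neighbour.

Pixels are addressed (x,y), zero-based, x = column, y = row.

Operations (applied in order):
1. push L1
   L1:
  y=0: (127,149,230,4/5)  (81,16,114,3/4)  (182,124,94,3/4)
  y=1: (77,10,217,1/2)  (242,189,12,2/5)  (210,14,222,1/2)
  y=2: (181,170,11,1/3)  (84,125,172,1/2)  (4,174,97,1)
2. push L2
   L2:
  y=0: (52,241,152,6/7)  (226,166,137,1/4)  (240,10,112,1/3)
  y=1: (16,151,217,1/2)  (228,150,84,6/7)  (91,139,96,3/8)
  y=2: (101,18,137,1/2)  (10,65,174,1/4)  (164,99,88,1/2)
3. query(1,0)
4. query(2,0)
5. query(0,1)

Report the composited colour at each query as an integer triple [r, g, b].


(1,0) stack=L1,L2; from [0,0,0]:
L1 α=3/4: [243/4, 12, 171/2]
L2 α=1/4: [1633/16, 101/2, 787/8]
= [102, 50, 98]

at x=2,y=0 over L1,L2:
+L1 (α=3/4) → [273/2, 93, 141/2]
+L2 (α=1/3) → [171, 196/3, 253/3]
= [171, 65, 84]

query (0,1) [L1,L2] — begin 0,0,0
+L1 (α=1/2) → [77/2, 5, 217/2]
+L2 (α=1/2) → [109/4, 78, 651/4]
rounded: [27, 78, 163]
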